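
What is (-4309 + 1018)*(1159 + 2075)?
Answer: -10643094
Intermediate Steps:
(-4309 + 1018)*(1159 + 2075) = -3291*3234 = -10643094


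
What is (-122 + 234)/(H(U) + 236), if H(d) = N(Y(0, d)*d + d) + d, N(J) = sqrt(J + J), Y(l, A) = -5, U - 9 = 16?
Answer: 29232/68321 - 1120*I*sqrt(2)/68321 ≈ 0.42786 - 0.023183*I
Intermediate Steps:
U = 25 (U = 9 + 16 = 25)
N(J) = sqrt(2)*sqrt(J) (N(J) = sqrt(2*J) = sqrt(2)*sqrt(J))
H(d) = d + 2*sqrt(2)*sqrt(-d) (H(d) = sqrt(2)*sqrt(-5*d + d) + d = sqrt(2)*sqrt(-4*d) + d = sqrt(2)*(2*sqrt(-d)) + d = 2*sqrt(2)*sqrt(-d) + d = d + 2*sqrt(2)*sqrt(-d))
(-122 + 234)/(H(U) + 236) = (-122 + 234)/((25 + 2*sqrt(2)*sqrt(-1*25)) + 236) = 112/((25 + 2*sqrt(2)*sqrt(-25)) + 236) = 112/((25 + 2*sqrt(2)*(5*I)) + 236) = 112/((25 + 10*I*sqrt(2)) + 236) = 112/(261 + 10*I*sqrt(2))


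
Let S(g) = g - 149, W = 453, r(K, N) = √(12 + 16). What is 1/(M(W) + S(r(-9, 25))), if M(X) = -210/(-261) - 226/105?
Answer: -154892045/23258829309 - 2060450*√7/23258829309 ≈ -0.0068939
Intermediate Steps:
r(K, N) = 2*√7 (r(K, N) = √28 = 2*√7)
S(g) = -149 + g
M(X) = -1368/1015 (M(X) = -210*(-1/261) - 226*1/105 = 70/87 - 226/105 = -1368/1015)
1/(M(W) + S(r(-9, 25))) = 1/(-1368/1015 + (-149 + 2*√7)) = 1/(-152603/1015 + 2*√7)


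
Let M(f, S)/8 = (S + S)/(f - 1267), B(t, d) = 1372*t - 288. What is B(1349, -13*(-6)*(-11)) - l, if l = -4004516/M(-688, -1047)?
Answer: 9707268715/4188 ≈ 2.3179e+6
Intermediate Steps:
B(t, d) = -288 + 1372*t
M(f, S) = 16*S/(-1267 + f) (M(f, S) = 8*((S + S)/(f - 1267)) = 8*((2*S)/(-1267 + f)) = 8*(2*S/(-1267 + f)) = 16*S/(-1267 + f))
l = -1957207195/4188 (l = -4004516/(16*(-1047)/(-1267 - 688)) = -4004516/(16*(-1047)/(-1955)) = -4004516/(16*(-1047)*(-1/1955)) = -4004516/16752/1955 = -4004516*1955/16752 = -1957207195/4188 ≈ -4.6734e+5)
B(1349, -13*(-6)*(-11)) - l = (-288 + 1372*1349) - 1*(-1957207195/4188) = (-288 + 1850828) + 1957207195/4188 = 1850540 + 1957207195/4188 = 9707268715/4188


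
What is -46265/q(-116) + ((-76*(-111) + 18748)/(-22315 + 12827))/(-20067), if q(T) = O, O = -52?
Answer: 550541143063/618786012 ≈ 889.71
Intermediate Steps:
q(T) = -52
-46265/q(-116) + ((-76*(-111) + 18748)/(-22315 + 12827))/(-20067) = -46265/(-52) + ((-76*(-111) + 18748)/(-22315 + 12827))/(-20067) = -46265*(-1/52) + ((8436 + 18748)/(-9488))*(-1/20067) = 46265/52 + (27184*(-1/9488))*(-1/20067) = 46265/52 - 1699/593*(-1/20067) = 46265/52 + 1699/11899731 = 550541143063/618786012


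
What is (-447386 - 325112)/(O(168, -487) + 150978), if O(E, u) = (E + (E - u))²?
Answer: -772498/828307 ≈ -0.93262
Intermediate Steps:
O(E, u) = (-u + 2*E)²
(-447386 - 325112)/(O(168, -487) + 150978) = (-447386 - 325112)/((-1*(-487) + 2*168)² + 150978) = -772498/((487 + 336)² + 150978) = -772498/(823² + 150978) = -772498/(677329 + 150978) = -772498/828307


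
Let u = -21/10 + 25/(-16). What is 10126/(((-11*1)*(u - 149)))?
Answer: 810080/134343 ≈ 6.0299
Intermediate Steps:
u = -293/80 (u = -21*⅒ + 25*(-1/16) = -21/10 - 25/16 = -293/80 ≈ -3.6625)
10126/(((-11*1)*(u - 149))) = 10126/(((-11*1)*(-293/80 - 149))) = 10126/((-11*(-12213/80))) = 10126/(134343/80) = 10126*(80/134343) = 810080/134343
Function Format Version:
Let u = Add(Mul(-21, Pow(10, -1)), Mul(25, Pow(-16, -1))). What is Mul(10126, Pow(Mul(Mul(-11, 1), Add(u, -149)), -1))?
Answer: Rational(810080, 134343) ≈ 6.0299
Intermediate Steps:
u = Rational(-293, 80) (u = Add(Mul(-21, Rational(1, 10)), Mul(25, Rational(-1, 16))) = Add(Rational(-21, 10), Rational(-25, 16)) = Rational(-293, 80) ≈ -3.6625)
Mul(10126, Pow(Mul(Mul(-11, 1), Add(u, -149)), -1)) = Mul(10126, Pow(Mul(Mul(-11, 1), Add(Rational(-293, 80), -149)), -1)) = Mul(10126, Pow(Mul(-11, Rational(-12213, 80)), -1)) = Mul(10126, Pow(Rational(134343, 80), -1)) = Mul(10126, Rational(80, 134343)) = Rational(810080, 134343)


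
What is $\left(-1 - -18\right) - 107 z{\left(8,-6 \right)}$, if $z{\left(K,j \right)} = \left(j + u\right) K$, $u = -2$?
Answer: $6865$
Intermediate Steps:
$z{\left(K,j \right)} = K \left(-2 + j\right)$ ($z{\left(K,j \right)} = \left(j - 2\right) K = \left(-2 + j\right) K = K \left(-2 + j\right)$)
$\left(-1 - -18\right) - 107 z{\left(8,-6 \right)} = \left(-1 - -18\right) - 107 \cdot 8 \left(-2 - 6\right) = \left(-1 + 18\right) - 107 \cdot 8 \left(-8\right) = 17 - -6848 = 17 + 6848 = 6865$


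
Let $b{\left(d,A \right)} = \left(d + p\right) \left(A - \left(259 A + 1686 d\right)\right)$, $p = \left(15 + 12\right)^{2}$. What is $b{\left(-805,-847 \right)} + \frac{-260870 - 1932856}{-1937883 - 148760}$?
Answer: $- \frac{249891055066482}{2086643} \approx -1.1976 \cdot 10^{8}$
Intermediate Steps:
$p = 729$ ($p = 27^{2} = 729$)
$b{\left(d,A \right)} = \left(729 + d\right) \left(- 1686 d - 258 A\right)$ ($b{\left(d,A \right)} = \left(d + 729\right) \left(A - \left(259 A + 1686 d\right)\right) = \left(729 + d\right) \left(- 1686 d - 258 A\right)$)
$b{\left(-805,-847 \right)} + \frac{-260870 - 1932856}{-1937883 - 148760} = \left(\left(-1229094\right) \left(-805\right) - -159305454 - 1686 \left(-805\right)^{2} - \left(-218526\right) \left(-805\right)\right) + \frac{-260870 - 1932856}{-1937883 - 148760} = \left(989420670 + 159305454 - 1092570150 - 175913430\right) - \frac{2193726}{-2086643} = \left(989420670 + 159305454 - 1092570150 - 175913430\right) - - \frac{2193726}{2086643} = -119757456 + \frac{2193726}{2086643} = - \frac{249891055066482}{2086643}$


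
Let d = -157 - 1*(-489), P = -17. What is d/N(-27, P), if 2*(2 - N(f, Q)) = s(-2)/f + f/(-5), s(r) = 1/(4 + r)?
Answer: -179280/373 ≈ -480.64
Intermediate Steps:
N(f, Q) = 2 - 1/(4*f) + f/10 (N(f, Q) = 2 - (1/((4 - 2)*f) + f/(-5))/2 = 2 - (1/(2*f) + f*(-1/5))/2 = 2 - (1/(2*f) - f/5)/2 = 2 + (-1/(4*f) + f/10) = 2 - 1/(4*f) + f/10)
d = 332 (d = -157 + 489 = 332)
d/N(-27, P) = 332/(2 - 1/4/(-27) + (1/10)*(-27)) = 332/(2 - 1/4*(-1/27) - 27/10) = 332/(2 + 1/108 - 27/10) = 332/(-373/540) = 332*(-540/373) = -179280/373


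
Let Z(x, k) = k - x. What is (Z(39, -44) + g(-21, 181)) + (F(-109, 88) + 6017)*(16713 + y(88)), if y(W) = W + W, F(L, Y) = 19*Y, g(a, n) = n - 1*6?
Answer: 129859613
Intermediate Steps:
g(a, n) = -6 + n (g(a, n) = n - 6 = -6 + n)
y(W) = 2*W
(Z(39, -44) + g(-21, 181)) + (F(-109, 88) + 6017)*(16713 + y(88)) = ((-44 - 1*39) + (-6 + 181)) + (19*88 + 6017)*(16713 + 2*88) = ((-44 - 39) + 175) + (1672 + 6017)*(16713 + 176) = (-83 + 175) + 7689*16889 = 92 + 129859521 = 129859613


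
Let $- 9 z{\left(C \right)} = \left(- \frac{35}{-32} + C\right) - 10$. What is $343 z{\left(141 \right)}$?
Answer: $- \frac{483287}{96} \approx -5034.2$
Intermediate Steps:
$z{\left(C \right)} = \frac{95}{96} - \frac{C}{9}$ ($z{\left(C \right)} = - \frac{\left(- \frac{35}{-32} + C\right) - 10}{9} = - \frac{\left(\left(-35\right) \left(- \frac{1}{32}\right) + C\right) - 10}{9} = - \frac{\left(\frac{35}{32} + C\right) - 10}{9} = - \frac{- \frac{285}{32} + C}{9} = \frac{95}{96} - \frac{C}{9}$)
$343 z{\left(141 \right)} = 343 \left(\frac{95}{96} - \frac{47}{3}\right) = 343 \left(- \frac{1409}{96}\right) = - \frac{483287}{96}$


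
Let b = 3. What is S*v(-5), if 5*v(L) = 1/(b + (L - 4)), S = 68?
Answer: -34/15 ≈ -2.2667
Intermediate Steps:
v(L) = 1/(5*(-1 + L)) (v(L) = 1/(5*(3 + (L - 4))) = 1/(5*(3 + (-4 + L))) = 1/(5*(-1 + L)))
S*v(-5) = 68*(1/(5*(-1 - 5))) = 68*((⅕)/(-6)) = 68*((⅕)*(-⅙)) = 68*(-1/30) = -34/15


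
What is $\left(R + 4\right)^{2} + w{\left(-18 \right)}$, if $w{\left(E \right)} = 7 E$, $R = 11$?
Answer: $99$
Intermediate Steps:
$\left(R + 4\right)^{2} + w{\left(-18 \right)} = \left(11 + 4\right)^{2} + 7 \left(-18\right) = 15^{2} - 126 = 225 - 126 = 99$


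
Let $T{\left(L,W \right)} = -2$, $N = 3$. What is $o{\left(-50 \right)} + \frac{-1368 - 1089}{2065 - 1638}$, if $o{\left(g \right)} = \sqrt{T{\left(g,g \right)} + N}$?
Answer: $- \frac{290}{61} \approx -4.7541$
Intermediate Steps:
$o{\left(g \right)} = 1$ ($o{\left(g \right)} = \sqrt{-2 + 3} = \sqrt{1} = 1$)
$o{\left(-50 \right)} + \frac{-1368 - 1089}{2065 - 1638} = 1 + \frac{-1368 - 1089}{2065 - 1638} = 1 - \frac{2457}{427} = 1 - \frac{351}{61} = - \frac{290}{61}$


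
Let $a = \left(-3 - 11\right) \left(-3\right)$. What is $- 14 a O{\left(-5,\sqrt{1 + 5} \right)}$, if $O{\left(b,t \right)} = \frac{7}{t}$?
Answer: $- 686 \sqrt{6} \approx -1680.3$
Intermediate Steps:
$a = 42$ ($a = \left(-3 - 11\right) \left(-3\right) = \left(-14\right) \left(-3\right) = 42$)
$- 14 a O{\left(-5,\sqrt{1 + 5} \right)} = \left(-14\right) 42 \frac{7}{\sqrt{1 + 5}} = - 588 \frac{7}{\sqrt{6}} = - 588 \cdot 7 \frac{\sqrt{6}}{6} = - 588 \frac{7 \sqrt{6}}{6} = - 686 \sqrt{6}$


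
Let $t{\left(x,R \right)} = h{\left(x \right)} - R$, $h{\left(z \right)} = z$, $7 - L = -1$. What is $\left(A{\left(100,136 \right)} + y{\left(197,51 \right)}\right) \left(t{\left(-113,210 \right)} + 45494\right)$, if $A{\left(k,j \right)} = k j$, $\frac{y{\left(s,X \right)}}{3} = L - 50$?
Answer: $608634054$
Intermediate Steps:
$L = 8$ ($L = 7 - -1 = 7 + 1 = 8$)
$y{\left(s,X \right)} = -126$ ($y{\left(s,X \right)} = 3 \left(8 - 50\right) = 3 \left(-42\right) = -126$)
$t{\left(x,R \right)} = x - R$
$A{\left(k,j \right)} = j k$
$\left(A{\left(100,136 \right)} + y{\left(197,51 \right)}\right) \left(t{\left(-113,210 \right)} + 45494\right) = \left(136 \cdot 100 - 126\right) \left(\left(-113 - 210\right) + 45494\right) = \left(13600 - 126\right) \left(\left(-113 - 210\right) + 45494\right) = 13474 \left(-323 + 45494\right) = 13474 \cdot 45171 = 608634054$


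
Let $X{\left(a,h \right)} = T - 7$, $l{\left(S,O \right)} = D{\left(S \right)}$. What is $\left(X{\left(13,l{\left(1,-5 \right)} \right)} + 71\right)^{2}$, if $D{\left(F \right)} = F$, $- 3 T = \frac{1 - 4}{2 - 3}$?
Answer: $3969$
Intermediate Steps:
$T = -1$ ($T = - \frac{\left(1 - 4\right) \frac{1}{2 - 3}}{3} = - \frac{\left(-3\right) \frac{1}{-1}}{3} = - \frac{\left(-3\right) \left(-1\right)}{3} = \left(- \frac{1}{3}\right) 3 = -1$)
$l{\left(S,O \right)} = S$
$X{\left(a,h \right)} = -8$ ($X{\left(a,h \right)} = -1 - 7 = -8$)
$\left(X{\left(13,l{\left(1,-5 \right)} \right)} + 71\right)^{2} = \left(-8 + 71\right)^{2} = 63^{2} = 3969$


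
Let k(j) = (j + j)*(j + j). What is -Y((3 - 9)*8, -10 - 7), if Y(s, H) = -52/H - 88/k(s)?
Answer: -59717/19584 ≈ -3.0493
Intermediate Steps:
k(j) = 4*j**2 (k(j) = (2*j)*(2*j) = 4*j**2)
Y(s, H) = -52/H - 22/s**2 (Y(s, H) = -52/H - 88*1/(4*s**2) = -52/H - 22/s**2)
-Y((3 - 9)*8, -10 - 7) = -(-52/(-10 - 7) - 22*1/(64*(3 - 9)**2)) = -(-52/(-17) - 22/(-6*8)**2) = -(-52*(-1/17) - 22/(-48)**2) = -(52/17 - 22*1/2304) = -(52/17 - 11/1152) = -1*59717/19584 = -59717/19584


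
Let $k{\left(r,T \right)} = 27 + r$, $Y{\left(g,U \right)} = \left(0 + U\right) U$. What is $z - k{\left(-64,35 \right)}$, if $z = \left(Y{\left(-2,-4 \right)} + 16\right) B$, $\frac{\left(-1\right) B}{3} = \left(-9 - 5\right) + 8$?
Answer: $613$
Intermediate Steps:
$Y{\left(g,U \right)} = U^{2}$ ($Y{\left(g,U \right)} = U U = U^{2}$)
$B = 18$ ($B = - 3 \left(\left(-9 - 5\right) + 8\right) = - 3 \left(-14 + 8\right) = \left(-3\right) \left(-6\right) = 18$)
$z = 576$ ($z = \left(\left(-4\right)^{2} + 16\right) 18 = \left(16 + 16\right) 18 = 32 \cdot 18 = 576$)
$z - k{\left(-64,35 \right)} = 576 - \left(27 - 64\right) = 576 - -37 = 576 + 37 = 613$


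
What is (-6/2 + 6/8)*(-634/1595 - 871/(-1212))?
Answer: -1862511/2577520 ≈ -0.72260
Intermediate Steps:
(-6/2 + 6/8)*(-634/1595 - 871/(-1212)) = (-6*1/2 + 6*(1/8))*(-634*1/1595 - 871*(-1/1212)) = (-3 + 3/4)*(-634/1595 + 871/1212) = -9/4*620837/1933140 = -1862511/2577520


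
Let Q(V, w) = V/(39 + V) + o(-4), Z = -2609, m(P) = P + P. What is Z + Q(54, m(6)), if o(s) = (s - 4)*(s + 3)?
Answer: -80613/31 ≈ -2600.4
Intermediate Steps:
m(P) = 2*P
o(s) = (-4 + s)*(3 + s)
Q(V, w) = 8 + V/(39 + V) (Q(V, w) = V/(39 + V) + (-12 + (-4)² - 1*(-4)) = V/(39 + V) + (-12 + 16 + 4) = V/(39 + V) + 8 = 8 + V/(39 + V))
Z + Q(54, m(6)) = -2609 + 3*(104 + 3*54)/(39 + 54) = -2609 + 3*(104 + 162)/93 = -2609 + 3*(1/93)*266 = -2609 + 266/31 = -80613/31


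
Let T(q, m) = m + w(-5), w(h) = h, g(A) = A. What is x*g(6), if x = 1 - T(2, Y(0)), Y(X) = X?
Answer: 36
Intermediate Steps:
T(q, m) = -5 + m (T(q, m) = m - 5 = -5 + m)
x = 6 (x = 1 - (-5 + 0) = 1 - 1*(-5) = 1 + 5 = 6)
x*g(6) = 6*6 = 36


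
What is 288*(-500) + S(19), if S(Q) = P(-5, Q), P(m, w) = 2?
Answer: -143998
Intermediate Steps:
S(Q) = 2
288*(-500) + S(19) = 288*(-500) + 2 = -144000 + 2 = -143998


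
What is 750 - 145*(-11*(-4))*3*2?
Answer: -37530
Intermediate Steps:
750 - 145*(-11*(-4))*3*2 = 750 - 6380*6 = 750 - 145*264 = 750 - 38280 = -37530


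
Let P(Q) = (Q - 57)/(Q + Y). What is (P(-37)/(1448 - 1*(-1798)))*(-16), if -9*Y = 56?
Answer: -2256/210449 ≈ -0.010720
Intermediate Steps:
Y = -56/9 (Y = -⅑*56 = -56/9 ≈ -6.2222)
P(Q) = (-57 + Q)/(-56/9 + Q) (P(Q) = (Q - 57)/(Q - 56/9) = (-57 + Q)/(-56/9 + Q))
(P(-37)/(1448 - 1*(-1798)))*(-16) = ((9*(-57 - 37)/(-56 + 9*(-37)))/(1448 - 1*(-1798)))*(-16) = ((9*(-94)/(-56 - 333))/(1448 + 1798))*(-16) = ((9*(-94)/(-389))/3246)*(-16) = ((9*(-1/389)*(-94))*(1/3246))*(-16) = ((846/389)*(1/3246))*(-16) = (141/210449)*(-16) = -2256/210449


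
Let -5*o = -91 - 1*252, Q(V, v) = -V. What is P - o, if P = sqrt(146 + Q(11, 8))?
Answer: -343/5 + 3*sqrt(15) ≈ -56.981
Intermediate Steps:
o = 343/5 (o = -(-91 - 1*252)/5 = -(-91 - 252)/5 = -1/5*(-343) = 343/5 ≈ 68.600)
P = 3*sqrt(15) (P = sqrt(146 - 1*11) = sqrt(146 - 11) = sqrt(135) = 3*sqrt(15) ≈ 11.619)
P - o = 3*sqrt(15) - 1*343/5 = 3*sqrt(15) - 343/5 = -343/5 + 3*sqrt(15)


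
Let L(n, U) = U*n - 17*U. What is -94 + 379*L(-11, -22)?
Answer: 233370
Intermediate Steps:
L(n, U) = -17*U + U*n
-94 + 379*L(-11, -22) = -94 + 379*(-22*(-17 - 11)) = -94 + 379*(-22*(-28)) = -94 + 379*616 = -94 + 233464 = 233370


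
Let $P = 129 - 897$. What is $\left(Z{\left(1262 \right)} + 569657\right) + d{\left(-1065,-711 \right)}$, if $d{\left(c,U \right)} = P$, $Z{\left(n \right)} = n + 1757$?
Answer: $571908$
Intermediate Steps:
$Z{\left(n \right)} = 1757 + n$
$P = -768$
$d{\left(c,U \right)} = -768$
$\left(Z{\left(1262 \right)} + 569657\right) + d{\left(-1065,-711 \right)} = \left(\left(1757 + 1262\right) + 569657\right) - 768 = \left(3019 + 569657\right) - 768 = 572676 - 768 = 571908$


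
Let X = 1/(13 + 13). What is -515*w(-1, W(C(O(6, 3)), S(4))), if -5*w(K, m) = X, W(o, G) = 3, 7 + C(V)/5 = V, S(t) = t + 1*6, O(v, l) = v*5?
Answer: 103/26 ≈ 3.9615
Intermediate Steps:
O(v, l) = 5*v
S(t) = 6 + t (S(t) = t + 6 = 6 + t)
C(V) = -35 + 5*V
X = 1/26 ≈ 0.038462
w(K, m) = -1/130 (w(K, m) = -1/5*1/26 = -1/130)
-515*w(-1, W(C(O(6, 3)), S(4))) = -515*(-1/130) = 103/26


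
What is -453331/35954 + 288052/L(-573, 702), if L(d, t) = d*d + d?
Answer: -34556333407/2946034806 ≈ -11.730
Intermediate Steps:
L(d, t) = d + d² (L(d, t) = d² + d = d + d²)
-453331/35954 + 288052/L(-573, 702) = -453331/35954 + 288052/((-573*(1 - 573))) = -453331*1/35954 + 288052/((-573*(-572))) = -453331/35954 + 288052/327756 = -453331/35954 + 288052*(1/327756) = -453331/35954 + 72013/81939 = -34556333407/2946034806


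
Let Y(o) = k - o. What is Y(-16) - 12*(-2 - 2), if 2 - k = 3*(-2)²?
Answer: 54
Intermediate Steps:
k = -10 (k = 2 - 3*(-2)² = 2 - 3*4 = 2 - 1*12 = 2 - 12 = -10)
Y(o) = -10 - o
Y(-16) - 12*(-2 - 2) = (-10 - 1*(-16)) - 12*(-2 - 2) = (-10 + 16) - 12*(-4) = 6 - 1*(-48) = 6 + 48 = 54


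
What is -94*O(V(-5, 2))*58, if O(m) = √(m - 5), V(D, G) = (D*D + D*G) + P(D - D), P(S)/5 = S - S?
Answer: -5452*√10 ≈ -17241.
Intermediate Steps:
P(S) = 0 (P(S) = 5*(S - S) = 5*0 = 0)
V(D, G) = D² + D*G (V(D, G) = (D*D + D*G) + 0 = (D² + D*G) + 0 = D² + D*G)
O(m) = √(-5 + m)
-94*O(V(-5, 2))*58 = -94*√(-5 - 5*(-5 + 2))*58 = -94*√(-5 - 5*(-3))*58 = -94*√(-5 + 15)*58 = -94*√10*58 = -5452*√10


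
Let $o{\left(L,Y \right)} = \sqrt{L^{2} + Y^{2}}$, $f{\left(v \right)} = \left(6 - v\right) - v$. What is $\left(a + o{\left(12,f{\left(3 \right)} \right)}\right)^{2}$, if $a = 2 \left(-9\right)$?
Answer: $36$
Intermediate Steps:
$f{\left(v \right)} = 6 - 2 v$
$a = -18$
$\left(a + o{\left(12,f{\left(3 \right)} \right)}\right)^{2} = \left(-18 + \sqrt{12^{2} + \left(6 - 6\right)^{2}}\right)^{2} = \left(-18 + \sqrt{144 + \left(6 - 6\right)^{2}}\right)^{2} = \left(-18 + \sqrt{144 + 0^{2}}\right)^{2} = \left(-18 + \sqrt{144 + 0}\right)^{2} = \left(-18 + \sqrt{144}\right)^{2} = \left(-18 + 12\right)^{2} = \left(-6\right)^{2} = 36$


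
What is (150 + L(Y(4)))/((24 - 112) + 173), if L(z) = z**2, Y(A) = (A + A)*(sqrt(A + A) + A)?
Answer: 1686/85 + 1024*sqrt(2)/85 ≈ 36.872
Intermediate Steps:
Y(A) = 2*A*(A + sqrt(2)*sqrt(A)) (Y(A) = (2*A)*(sqrt(2*A) + A) = (2*A)*(sqrt(2)*sqrt(A) + A) = (2*A)*(A + sqrt(2)*sqrt(A)) = 2*A*(A + sqrt(2)*sqrt(A)))
(150 + L(Y(4)))/((24 - 112) + 173) = (150 + (2*4**2 + 2*sqrt(2)*4**(3/2))**2)/((24 - 112) + 173) = (150 + (2*16 + 2*sqrt(2)*8)**2)/(-88 + 173) = (150 + (32 + 16*sqrt(2))**2)/85 = (150 + (32 + 16*sqrt(2))**2)*(1/85) = 30/17 + (32 + 16*sqrt(2))**2/85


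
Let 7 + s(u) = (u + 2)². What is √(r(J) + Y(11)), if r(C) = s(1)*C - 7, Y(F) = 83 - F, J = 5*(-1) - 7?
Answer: √41 ≈ 6.4031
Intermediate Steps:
J = -12 (J = -5 - 7 = -12)
s(u) = -7 + (2 + u)² (s(u) = -7 + (u + 2)² = -7 + (2 + u)²)
r(C) = -7 + 2*C (r(C) = (-7 + (2 + 1)²)*C - 7 = (-7 + 3²)*C - 7 = (-7 + 9)*C - 7 = 2*C - 7 = -7 + 2*C)
√(r(J) + Y(11)) = √((-7 + 2*(-12)) + (83 - 1*11)) = √((-7 - 24) + (83 - 11)) = √(-31 + 72) = √41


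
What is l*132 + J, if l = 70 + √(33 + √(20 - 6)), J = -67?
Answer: 9173 + 132*√(33 + √14) ≈ 9973.1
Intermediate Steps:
l = 70 + √(33 + √14) ≈ 76.062
l*132 + J = (70 + √(33 + √14))*132 - 67 = (9240 + 132*√(33 + √14)) - 67 = 9173 + 132*√(33 + √14)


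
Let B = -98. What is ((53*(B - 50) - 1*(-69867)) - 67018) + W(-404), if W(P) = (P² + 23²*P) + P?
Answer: -55899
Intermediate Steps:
W(P) = P² + 530*P (W(P) = (P² + 529*P) + P = P² + 530*P)
((53*(B - 50) - 1*(-69867)) - 67018) + W(-404) = ((53*(-98 - 50) - 1*(-69867)) - 67018) - 404*(530 - 404) = ((53*(-148) + 69867) - 67018) - 404*126 = ((-7844 + 69867) - 67018) - 50904 = (62023 - 67018) - 50904 = -4995 - 50904 = -55899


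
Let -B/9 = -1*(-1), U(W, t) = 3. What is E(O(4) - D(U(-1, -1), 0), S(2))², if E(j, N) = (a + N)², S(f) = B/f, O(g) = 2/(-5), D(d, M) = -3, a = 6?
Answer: 81/16 ≈ 5.0625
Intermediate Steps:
B = -9 (B = -(-9)*(-1) = -9*1 = -9)
O(g) = -⅖ (O(g) = 2*(-⅕) = -⅖)
S(f) = -9/f
E(j, N) = (6 + N)²
E(O(4) - D(U(-1, -1), 0), S(2))² = ((6 - 9/2)²)² = ((3/2)²)² = (9/4)² = 81/16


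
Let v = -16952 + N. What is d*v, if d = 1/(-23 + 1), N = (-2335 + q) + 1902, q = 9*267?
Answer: 681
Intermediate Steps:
q = 2403
N = 1970 (N = (-2335 + 2403) + 1902 = 68 + 1902 = 1970)
d = -1/22 (d = 1/(-22) = -1/22 ≈ -0.045455)
v = -14982 (v = -16952 + 1970 = -14982)
d*v = -1/22*(-14982) = 681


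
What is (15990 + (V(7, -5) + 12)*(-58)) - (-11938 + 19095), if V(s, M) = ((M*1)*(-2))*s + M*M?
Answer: 2627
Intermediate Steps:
V(s, M) = M² - 2*M*s (V(s, M) = (M*(-2))*s + M² = (-2*M)*s + M² = -2*M*s + M² = M² - 2*M*s)
(15990 + (V(7, -5) + 12)*(-58)) - (-11938 + 19095) = (15990 + (-5*(-5 - 2*7) + 12)*(-58)) - (-11938 + 19095) = (15990 + (-5*(-5 - 14) + 12)*(-58)) - 1*7157 = (15990 + (-5*(-19) + 12)*(-58)) - 7157 = (15990 + (95 + 12)*(-58)) - 7157 = (15990 + 107*(-58)) - 7157 = (15990 - 6206) - 7157 = 9784 - 7157 = 2627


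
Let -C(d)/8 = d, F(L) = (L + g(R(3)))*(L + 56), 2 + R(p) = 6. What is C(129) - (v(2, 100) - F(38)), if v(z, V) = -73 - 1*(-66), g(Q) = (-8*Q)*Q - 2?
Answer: -9673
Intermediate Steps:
R(p) = 4 (R(p) = -2 + 6 = 4)
g(Q) = -2 - 8*Q² (g(Q) = -8*Q² - 2 = -2 - 8*Q²)
v(z, V) = -7 (v(z, V) = -73 + 66 = -7)
F(L) = (-130 + L)*(56 + L) (F(L) = (L + (-2 - 8*4²))*(L + 56) = (L + (-2 - 8*16))*(56 + L) = (L + (-2 - 128))*(56 + L) = (L - 130)*(56 + L) = (-130 + L)*(56 + L))
C(d) = -8*d
C(129) - (v(2, 100) - F(38)) = -8*129 - (-7 - (-7280 + 38² - 74*38)) = -1032 - (-7 - (-7280 + 1444 - 2812)) = -1032 - (-7 - 1*(-8648)) = -1032 - (-7 + 8648) = -1032 - 1*8641 = -1032 - 8641 = -9673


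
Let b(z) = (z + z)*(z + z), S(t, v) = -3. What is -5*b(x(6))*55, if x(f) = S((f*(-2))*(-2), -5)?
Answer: -9900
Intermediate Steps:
x(f) = -3
b(z) = 4*z² (b(z) = (2*z)*(2*z) = 4*z²)
-5*b(x(6))*55 = -5*4*(-3)²*55 = -5*4*9*55 = -180*55 = -5*1980 = -9900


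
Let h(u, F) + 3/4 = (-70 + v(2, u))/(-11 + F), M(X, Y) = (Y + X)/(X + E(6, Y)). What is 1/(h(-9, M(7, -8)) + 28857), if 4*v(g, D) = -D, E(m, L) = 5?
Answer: 532/15354777 ≈ 3.4647e-5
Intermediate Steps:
v(g, D) = -D/4 (v(g, D) = (-D)/4 = -D/4)
M(X, Y) = (X + Y)/(5 + X) (M(X, Y) = (Y + X)/(X + 5) = (X + Y)/(5 + X))
h(u, F) = -¾ + (-70 - u/4)/(-11 + F)
1/(h(-9, M(7, -8)) + 28857) = 1/((-247 - 1*(-9) - 3*(7 - 8)/(5 + 7))/(4*(-11 + (7 - 8)/(5 + 7))) + 28857) = 1/((-247 + 9 - 3*(-1)/12)/(4*(-11 - 1/12)) + 28857) = 1/((-247 + 9 - (-1)/4)/(4*(-11 + (1/12)*(-1))) + 28857) = 1/((-247 + 9 - 3*(-1/12))/(4*(-11 - 1/12)) + 28857) = 1/((-247 + 9 + ¼)/(4*(-133/12)) + 28857) = 1/((¼)*(-12/133)*(-951/4) + 28857) = 1/(2853/532 + 28857) = 1/(15354777/532) = 532/15354777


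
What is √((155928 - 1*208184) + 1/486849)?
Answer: I*√12385818956058207/486849 ≈ 228.6*I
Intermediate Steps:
√((155928 - 1*208184) + 1/486849) = √((155928 - 208184) + 1/486849) = √(-52256 + 1/486849) = √(-25440781343/486849) = I*√12385818956058207/486849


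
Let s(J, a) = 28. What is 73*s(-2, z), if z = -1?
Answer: 2044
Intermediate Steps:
73*s(-2, z) = 73*28 = 2044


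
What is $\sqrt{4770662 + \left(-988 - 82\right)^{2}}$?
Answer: $\sqrt{5915562} \approx 2432.2$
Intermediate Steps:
$\sqrt{4770662 + \left(-988 - 82\right)^{2}} = \sqrt{4770662 + \left(-1070\right)^{2}} = \sqrt{4770662 + 1144900} = \sqrt{5915562}$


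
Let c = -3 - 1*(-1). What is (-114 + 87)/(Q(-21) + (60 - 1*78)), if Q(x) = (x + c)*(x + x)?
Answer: -9/316 ≈ -0.028481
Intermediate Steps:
c = -2 (c = -3 + 1 = -2)
Q(x) = 2*x*(-2 + x) (Q(x) = (x - 2)*(x + x) = (-2 + x)*(2*x) = 2*x*(-2 + x))
(-114 + 87)/(Q(-21) + (60 - 1*78)) = (-114 + 87)/(2*(-21)*(-2 - 21) + (60 - 1*78)) = -27/(2*(-21)*(-23) + (60 - 78)) = -27/(966 - 18) = -27/948 = -27*1/948 = -9/316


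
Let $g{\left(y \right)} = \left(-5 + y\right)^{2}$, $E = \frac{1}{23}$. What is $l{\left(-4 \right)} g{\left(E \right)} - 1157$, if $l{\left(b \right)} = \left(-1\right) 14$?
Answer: $- \frac{793997}{529} \approx -1500.9$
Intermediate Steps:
$l{\left(b \right)} = -14$
$E = \frac{1}{23} \approx 0.043478$
$l{\left(-4 \right)} g{\left(E \right)} - 1157 = - 14 \left(-5 + \frac{1}{23}\right)^{2} - 1157 = - 14 \left(- \frac{114}{23}\right)^{2} - 1157 = \left(-14\right) \frac{12996}{529} - 1157 = - \frac{181944}{529} - 1157 = - \frac{793997}{529}$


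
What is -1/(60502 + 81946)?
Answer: -1/142448 ≈ -7.0201e-6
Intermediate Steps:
-1/(60502 + 81946) = -1/142448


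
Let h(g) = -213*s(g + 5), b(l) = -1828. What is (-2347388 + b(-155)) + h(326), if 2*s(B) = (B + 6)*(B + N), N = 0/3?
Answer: -28457943/2 ≈ -1.4229e+7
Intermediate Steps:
N = 0 (N = 0*(⅓) = 0)
s(B) = B*(6 + B)/2 (s(B) = ((B + 6)*(B + 0))/2 = ((6 + B)*B)/2 = (B*(6 + B))/2 = B*(6 + B)/2)
h(g) = -213*(5 + g)*(11 + g)/2 (h(g) = -213*(g + 5)*(6 + (g + 5))/2 = -213*(5 + g)*(6 + (5 + g))/2 = -213*(5 + g)*(11 + g)/2)
(-2347388 + b(-155)) + h(326) = (-2347388 - 1828) + (-11715/2 - 1704*326 - 213/2*326²) = -2349216 + (-11715/2 - 555504 - 213/2*106276) = -2349216 + (-11715/2 - 555504 - 11318394) = -2349216 - 23759511/2 = -28457943/2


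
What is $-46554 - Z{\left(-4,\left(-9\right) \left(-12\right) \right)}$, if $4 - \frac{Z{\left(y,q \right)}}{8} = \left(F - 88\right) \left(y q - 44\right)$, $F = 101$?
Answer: $-96090$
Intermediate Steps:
$Z{\left(y,q \right)} = 4608 - 104 q y$ ($Z{\left(y,q \right)} = 32 - 8 \left(101 - 88\right) \left(y q - 44\right) = 32 - 8 \cdot 13 \left(q y - 44\right) = 32 - 8 \cdot 13 \left(-44 + q y\right) = 32 - 8 \left(-572 + 13 q y\right) = 32 - \left(-4576 + 104 q y\right) = 4608 - 104 q y$)
$-46554 - Z{\left(-4,\left(-9\right) \left(-12\right) \right)} = -46554 - \left(4608 - 104 \left(\left(-9\right) \left(-12\right)\right) \left(-4\right)\right) = -46554 - \left(4608 - 11232 \left(-4\right)\right) = -46554 - \left(4608 + 44928\right) = -46554 - 49536 = -96090$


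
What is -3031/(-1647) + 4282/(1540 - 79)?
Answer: 3826915/802089 ≈ 4.7712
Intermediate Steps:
-3031/(-1647) + 4282/(1540 - 79) = -3031*(-1/1647) + 4282/1461 = 3031/1647 + 4282*(1/1461) = 3031/1647 + 4282/1461 = 3826915/802089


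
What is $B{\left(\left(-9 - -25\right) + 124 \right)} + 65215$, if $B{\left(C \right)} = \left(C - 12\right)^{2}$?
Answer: $81599$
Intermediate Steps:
$B{\left(C \right)} = \left(-12 + C\right)^{2}$ ($B{\left(C \right)} = \left(C - 12\right)^{2} = \left(-12 + C\right)^{2}$)
$B{\left(\left(-9 - -25\right) + 124 \right)} + 65215 = \left(-12 + \left(\left(-9 - -25\right) + 124\right)\right)^{2} + 65215 = \left(-12 + \left(\left(-9 + \left(-32 + 57\right)\right) + 124\right)\right)^{2} + 65215 = \left(-12 + \left(\left(-9 + 25\right) + 124\right)\right)^{2} + 65215 = \left(-12 + \left(16 + 124\right)\right)^{2} + 65215 = \left(-12 + 140\right)^{2} + 65215 = 128^{2} + 65215 = 16384 + 65215 = 81599$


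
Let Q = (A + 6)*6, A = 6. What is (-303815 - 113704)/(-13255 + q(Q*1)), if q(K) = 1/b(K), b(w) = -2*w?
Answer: 60122736/1908721 ≈ 31.499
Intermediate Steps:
Q = 72 (Q = (6 + 6)*6 = 12*6 = 72)
q(K) = -1/(2*K) (q(K) = 1/(-2*K) = -1/(2*K))
(-303815 - 113704)/(-13255 + q(Q*1)) = (-303815 - 113704)/(-13255 - 1/(2*(72*1))) = -417519/(-13255 - 1/2/72) = -417519/(-13255 - 1/2*1/72) = -417519/(-13255 - 1/144) = -417519/(-1908721/144) = -417519*(-144/1908721) = 60122736/1908721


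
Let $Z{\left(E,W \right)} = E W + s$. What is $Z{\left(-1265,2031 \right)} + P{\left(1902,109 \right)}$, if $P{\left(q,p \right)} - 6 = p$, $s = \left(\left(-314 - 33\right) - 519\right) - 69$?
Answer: $-2570035$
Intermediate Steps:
$s = -935$ ($s = \left(\left(-314 - 33\right) - 519\right) - 69 = \left(-347 - 519\right) - 69 = -866 - 69 = -935$)
$P{\left(q,p \right)} = 6 + p$
$Z{\left(E,W \right)} = -935 + E W$ ($Z{\left(E,W \right)} = E W - 935 = -935 + E W$)
$Z{\left(-1265,2031 \right)} + P{\left(1902,109 \right)} = \left(-935 - 2569215\right) + \left(6 + 109\right) = \left(-935 - 2569215\right) + 115 = -2570150 + 115 = -2570035$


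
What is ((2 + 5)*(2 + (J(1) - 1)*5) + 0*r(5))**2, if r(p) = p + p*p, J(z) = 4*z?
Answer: 14161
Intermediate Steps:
r(p) = p + p**2
((2 + 5)*(2 + (J(1) - 1)*5) + 0*r(5))**2 = ((2 + 5)*(2 + (4*1 - 1)*5) + 0*(5*(1 + 5)))**2 = (7*(2 + (4 - 1)*5) + 0*(5*6))**2 = (7*(2 + 3*5) + 0*30)**2 = (7*(2 + 15) + 0)**2 = (7*17 + 0)**2 = (119 + 0)**2 = 119**2 = 14161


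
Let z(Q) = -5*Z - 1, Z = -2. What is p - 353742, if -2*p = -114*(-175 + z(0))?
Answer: -363204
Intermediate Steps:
z(Q) = 9 (z(Q) = -5*(-2) - 1 = 10 - 1 = 9)
p = -9462 (p = -(-57)*(-175 + 9) = -(-57)*(-166) = -½*18924 = -9462)
p - 353742 = -9462 - 353742 = -363204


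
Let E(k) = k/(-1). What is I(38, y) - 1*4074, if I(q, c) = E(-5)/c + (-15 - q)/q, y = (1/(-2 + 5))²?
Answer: -153155/38 ≈ -4030.4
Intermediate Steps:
E(k) = -k (E(k) = k*(-1) = -k)
y = ⅑ (y = (1/3)² = (⅓)² = ⅑ ≈ 0.11111)
I(q, c) = 5/c + (-15 - q)/q (I(q, c) = (-1*(-5))/c + (-15 - q)/q = 5/c + (-15 - q)/q)
I(38, y) - 1*4074 = (-1 - 15/38 + 5/(⅑)) - 1*4074 = (-1 - 15*1/38 + 5*9) - 4074 = (-1 - 15/38 + 45) - 4074 = 1657/38 - 4074 = -153155/38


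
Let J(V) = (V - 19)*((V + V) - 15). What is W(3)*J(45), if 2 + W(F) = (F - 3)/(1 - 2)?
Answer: -3900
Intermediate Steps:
J(V) = (-19 + V)*(-15 + 2*V) (J(V) = (-19 + V)*(2*V - 15) = (-19 + V)*(-15 + 2*V))
W(F) = 1 - F (W(F) = -2 + (F - 3)/(1 - 2) = -2 + (-3 + F)/(-1) = -2 + (-3 + F)*(-1) = -2 + (3 - F) = 1 - F)
W(3)*J(45) = (1 - 1*3)*(285 - 53*45 + 2*45**2) = (1 - 3)*(285 - 2385 + 2*2025) = -2*(285 - 2385 + 4050) = -2*1950 = -3900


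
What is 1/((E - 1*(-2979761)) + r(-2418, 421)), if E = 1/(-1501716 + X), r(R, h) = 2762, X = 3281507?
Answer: 1779791/5308267592694 ≈ 3.3529e-7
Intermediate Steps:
E = 1/1779791 (E = 1/(-1501716 + 3281507) = 1/1779791 ≈ 5.6186e-7)
1/((E - 1*(-2979761)) + r(-2418, 421)) = 1/((1/1779791 - 1*(-2979761)) + 2762) = 1/((1/1779791 + 2979761) + 2762) = 1/(5303351809952/1779791 + 2762) = 1/(5308267592694/1779791) = 1779791/5308267592694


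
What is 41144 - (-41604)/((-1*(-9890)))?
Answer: 203477882/4945 ≈ 41148.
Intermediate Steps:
41144 - (-41604)/((-1*(-9890))) = 41144 - (-41604)/9890 = 41144 - 1*(-20802/4945) = 41144 + 20802/4945 = 203477882/4945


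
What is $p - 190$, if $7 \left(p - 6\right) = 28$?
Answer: $-180$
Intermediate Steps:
$p = 10$ ($p = 6 + \frac{1}{7} \cdot 28 = 6 + 4 = 10$)
$p - 190 = 10 - 190 = -180$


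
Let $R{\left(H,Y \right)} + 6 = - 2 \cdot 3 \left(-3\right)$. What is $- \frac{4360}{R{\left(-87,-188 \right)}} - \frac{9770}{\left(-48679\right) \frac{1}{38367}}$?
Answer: $\frac{1071476660}{146037} \approx 7337.0$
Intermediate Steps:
$R{\left(H,Y \right)} = 12$ ($R{\left(H,Y \right)} = -6 - 2 \cdot 3 \left(-3\right) = -6 - -18 = -6 + 18 = 12$)
$- \frac{4360}{R{\left(-87,-188 \right)}} - \frac{9770}{\left(-48679\right) \frac{1}{38367}} = - \frac{4360}{12} - \frac{9770}{\left(-48679\right) \frac{1}{38367}} = \left(-4360\right) \frac{1}{12} - \frac{9770}{\left(-48679\right) \frac{1}{38367}} = - \frac{1090}{3} - \frac{9770}{- \frac{48679}{38367}} = - \frac{1090}{3} - - \frac{374845590}{48679} = - \frac{1090}{3} + \frac{374845590}{48679} = \frac{1071476660}{146037}$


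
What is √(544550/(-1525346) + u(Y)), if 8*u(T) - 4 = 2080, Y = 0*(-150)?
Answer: 3*√67252180241302/1525346 ≈ 16.129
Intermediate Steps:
Y = 0
u(T) = 521/2 (u(T) = ½ + (⅛)*2080 = ½ + 260 = 521/2)
√(544550/(-1525346) + u(Y)) = √(544550/(-1525346) + 521/2) = √(544550*(-1/1525346) + 521/2) = √(-272275/762673 + 521/2) = √(396808083/1525346) = 3*√67252180241302/1525346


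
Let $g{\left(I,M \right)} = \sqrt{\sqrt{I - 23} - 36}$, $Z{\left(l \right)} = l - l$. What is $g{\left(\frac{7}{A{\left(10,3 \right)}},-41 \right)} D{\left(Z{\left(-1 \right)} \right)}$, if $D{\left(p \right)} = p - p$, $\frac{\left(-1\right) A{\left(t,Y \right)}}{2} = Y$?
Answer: $0$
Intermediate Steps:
$A{\left(t,Y \right)} = - 2 Y$
$Z{\left(l \right)} = 0$
$g{\left(I,M \right)} = \sqrt{-36 + \sqrt{-23 + I}}$ ($g{\left(I,M \right)} = \sqrt{\sqrt{-23 + I} - 36} = \sqrt{-36 + \sqrt{-23 + I}}$)
$D{\left(p \right)} = 0$
$g{\left(\frac{7}{A{\left(10,3 \right)}},-41 \right)} D{\left(Z{\left(-1 \right)} \right)} = \sqrt{-36 + \sqrt{-23 + \frac{7}{\left(-2\right) 3}}} \cdot 0 = \sqrt{-36 + \sqrt{-23 + \frac{7}{-6}}} \cdot 0 = \sqrt{-36 + \sqrt{-23 + 7 \left(- \frac{1}{6}\right)}} 0 = \sqrt{-36 + \sqrt{-23 - \frac{7}{6}}} \cdot 0 = \sqrt{-36 + \sqrt{- \frac{145}{6}}} \cdot 0 = \sqrt{-36 + \frac{i \sqrt{870}}{6}} \cdot 0 = 0$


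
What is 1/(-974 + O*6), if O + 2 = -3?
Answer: -1/1004 ≈ -0.00099602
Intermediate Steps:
O = -5 (O = -2 - 3 = -5)
1/(-974 + O*6) = 1/(-974 - 5*6) = 1/(-974 - 30) = 1/(-1004) = -1/1004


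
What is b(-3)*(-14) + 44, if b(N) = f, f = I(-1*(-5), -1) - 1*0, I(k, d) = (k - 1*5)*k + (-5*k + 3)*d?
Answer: -264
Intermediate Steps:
I(k, d) = d*(3 - 5*k) + k*(-5 + k) (I(k, d) = (k - 5)*k + (3 - 5*k)*d = (-5 + k)*k + d*(3 - 5*k) = k*(-5 + k) + d*(3 - 5*k) = d*(3 - 5*k) + k*(-5 + k))
f = 22 (f = ((-1*(-5))² - (-5)*(-5) + 3*(-1) - 5*(-1)*(-1*(-5))) - 1*0 = (5² - 5*5 - 3 - 5*(-1)*5) + 0 = (25 - 25 - 3 + 25) + 0 = 22 + 0 = 22)
b(N) = 22
b(-3)*(-14) + 44 = 22*(-14) + 44 = -308 + 44 = -264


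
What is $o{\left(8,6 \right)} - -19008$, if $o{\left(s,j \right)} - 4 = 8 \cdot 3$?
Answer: $19036$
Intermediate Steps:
$o{\left(s,j \right)} = 28$ ($o{\left(s,j \right)} = 4 + 8 \cdot 3 = 4 + 24 = 28$)
$o{\left(8,6 \right)} - -19008 = 28 - -19008 = 28 + 19008 = 19036$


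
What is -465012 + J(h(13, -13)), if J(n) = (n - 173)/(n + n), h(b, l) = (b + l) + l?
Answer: -6045063/13 ≈ -4.6501e+5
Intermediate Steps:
h(b, l) = b + 2*l
J(n) = (-173 + n)/(2*n) (J(n) = (-173 + n)/((2*n)) = (-173 + n)*(1/(2*n)) = (-173 + n)/(2*n))
-465012 + J(h(13, -13)) = -465012 + (-173 + (13 + 2*(-13)))/(2*(13 + 2*(-13))) = -465012 + (-173 + (13 - 26))/(2*(13 - 26)) = -465012 + (1/2)*(-173 - 13)/(-13) = -465012 + (1/2)*(-1/13)*(-186) = -465012 + 93/13 = -6045063/13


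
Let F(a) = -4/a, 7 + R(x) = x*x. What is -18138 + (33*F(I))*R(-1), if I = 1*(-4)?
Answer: -18336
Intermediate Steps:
R(x) = -7 + x² (R(x) = -7 + x*x = -7 + x²)
I = -4
-18138 + (33*F(I))*R(-1) = -18138 + (33*(-4/(-4)))*(-7 + (-1)²) = -18138 + (33*(-4*(-¼)))*(-7 + 1) = -18138 + (33*1)*(-6) = -18138 + 33*(-6) = -18138 - 198 = -18336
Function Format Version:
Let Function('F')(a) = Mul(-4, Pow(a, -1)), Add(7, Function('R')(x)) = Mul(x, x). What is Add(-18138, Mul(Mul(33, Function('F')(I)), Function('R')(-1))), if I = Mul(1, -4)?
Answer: -18336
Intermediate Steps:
Function('R')(x) = Add(-7, Pow(x, 2)) (Function('R')(x) = Add(-7, Mul(x, x)) = Add(-7, Pow(x, 2)))
I = -4
Add(-18138, Mul(Mul(33, Function('F')(I)), Function('R')(-1))) = Add(-18138, Mul(Mul(33, Mul(-4, Pow(-4, -1))), Add(-7, Pow(-1, 2)))) = Add(-18138, Mul(Mul(33, Mul(-4, Rational(-1, 4))), Add(-7, 1))) = Add(-18138, Mul(Mul(33, 1), -6)) = Add(-18138, Mul(33, -6)) = Add(-18138, -198) = -18336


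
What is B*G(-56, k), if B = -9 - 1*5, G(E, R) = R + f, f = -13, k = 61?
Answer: -672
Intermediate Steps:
G(E, R) = -13 + R (G(E, R) = R - 13 = -13 + R)
B = -14 (B = -9 - 5 = -14)
B*G(-56, k) = -14*(-13 + 61) = -14*48 = -672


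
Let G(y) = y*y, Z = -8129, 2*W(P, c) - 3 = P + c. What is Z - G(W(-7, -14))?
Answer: -8210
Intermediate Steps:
W(P, c) = 3/2 + P/2 + c/2 (W(P, c) = 3/2 + (P + c)/2 = 3/2 + (P/2 + c/2) = 3/2 + P/2 + c/2)
G(y) = y**2
Z - G(W(-7, -14)) = -8129 - (3/2 + (1/2)*(-7) + (1/2)*(-14))**2 = -8129 - (3/2 - 7/2 - 7)**2 = -8129 - 1*(-9)**2 = -8129 - 1*81 = -8129 - 81 = -8210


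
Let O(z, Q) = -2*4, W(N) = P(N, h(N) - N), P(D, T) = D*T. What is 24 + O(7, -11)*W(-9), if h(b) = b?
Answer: 24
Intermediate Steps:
W(N) = 0 (W(N) = N*(N - N) = N*0 = 0)
O(z, Q) = -8
24 + O(7, -11)*W(-9) = 24 - 8*0 = 24 + 0 = 24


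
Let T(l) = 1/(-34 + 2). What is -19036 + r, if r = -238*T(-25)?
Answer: -304457/16 ≈ -19029.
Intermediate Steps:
T(l) = -1/32 (T(l) = 1/(-32) = -1/32)
r = 119/16 (r = -238*(-1/32) = 119/16 ≈ 7.4375)
-19036 + r = -19036 + 119/16 = -304457/16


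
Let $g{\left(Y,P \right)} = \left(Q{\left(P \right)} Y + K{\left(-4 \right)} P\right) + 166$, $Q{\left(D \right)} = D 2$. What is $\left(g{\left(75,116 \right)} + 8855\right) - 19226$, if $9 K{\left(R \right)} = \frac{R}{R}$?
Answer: $\frac{64871}{9} \approx 7207.9$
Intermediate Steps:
$Q{\left(D \right)} = 2 D$
$K{\left(R \right)} = \frac{1}{9}$ ($K{\left(R \right)} = \frac{R \frac{1}{R}}{9} = \frac{1}{9} \cdot 1 = \frac{1}{9}$)
$g{\left(Y,P \right)} = 166 + \frac{P}{9} + 2 P Y$ ($g{\left(Y,P \right)} = \left(2 P Y + \frac{P}{9}\right) + 166 = \left(\frac{P}{9} + 2 P Y\right) + 166 = 166 + \frac{P}{9} + 2 P Y$)
$\left(g{\left(75,116 \right)} + 8855\right) - 19226 = \left(\left(166 + \frac{1}{9} \cdot 116 + 2 \cdot 116 \cdot 75\right) + 8855\right) - 19226 = \left(\left(166 + \frac{116}{9} + 17400\right) + 8855\right) - 19226 = \left(\frac{158210}{9} + 8855\right) - 19226 = \frac{237905}{9} - 19226 = \frac{64871}{9}$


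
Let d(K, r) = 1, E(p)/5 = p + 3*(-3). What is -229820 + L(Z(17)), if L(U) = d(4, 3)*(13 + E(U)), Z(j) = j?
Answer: -229767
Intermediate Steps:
E(p) = -45 + 5*p (E(p) = 5*(p + 3*(-3)) = 5*(p - 9) = 5*(-9 + p) = -45 + 5*p)
L(U) = -32 + 5*U (L(U) = 1*(13 + (-45 + 5*U)) = 1*(-32 + 5*U) = -32 + 5*U)
-229820 + L(Z(17)) = -229820 + (-32 + 5*17) = -229820 + (-32 + 85) = -229820 + 53 = -229767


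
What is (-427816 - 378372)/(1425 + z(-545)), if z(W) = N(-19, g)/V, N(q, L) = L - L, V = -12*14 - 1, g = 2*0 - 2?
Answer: -806188/1425 ≈ -565.75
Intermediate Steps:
g = -2 (g = 0 - 2 = -2)
V = -169 (V = -168 - 1 = -169)
N(q, L) = 0
z(W) = 0 (z(W) = 0/(-169) = 0*(-1/169) = 0)
(-427816 - 378372)/(1425 + z(-545)) = (-427816 - 378372)/(1425 + 0) = -806188/1425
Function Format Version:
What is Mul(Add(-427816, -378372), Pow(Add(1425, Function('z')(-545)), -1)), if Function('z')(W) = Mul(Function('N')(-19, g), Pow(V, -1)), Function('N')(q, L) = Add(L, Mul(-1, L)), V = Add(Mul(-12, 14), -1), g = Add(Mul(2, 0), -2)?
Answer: Rational(-806188, 1425) ≈ -565.75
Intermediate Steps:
g = -2 (g = Add(0, -2) = -2)
V = -169 (V = Add(-168, -1) = -169)
Function('N')(q, L) = 0
Function('z')(W) = 0 (Function('z')(W) = Mul(0, Pow(-169, -1)) = Mul(0, Rational(-1, 169)) = 0)
Mul(Add(-427816, -378372), Pow(Add(1425, Function('z')(-545)), -1)) = Mul(Add(-427816, -378372), Pow(Add(1425, 0), -1)) = Mul(-806188, Pow(1425, -1)) = Mul(-806188, Rational(1, 1425)) = Rational(-806188, 1425)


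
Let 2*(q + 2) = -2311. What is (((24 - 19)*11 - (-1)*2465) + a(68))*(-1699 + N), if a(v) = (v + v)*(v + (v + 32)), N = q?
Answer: -72463692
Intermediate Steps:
q = -2315/2 (q = -2 + (1/2)*(-2311) = -2 - 2311/2 = -2315/2 ≈ -1157.5)
N = -2315/2 ≈ -1157.5
a(v) = 2*v*(32 + 2*v) (a(v) = (2*v)*(v + (32 + v)) = (2*v)*(32 + 2*v) = 2*v*(32 + 2*v))
(((24 - 19)*11 - (-1)*2465) + a(68))*(-1699 + N) = (((24 - 19)*11 - (-1)*2465) + 4*68*(16 + 68))*(-1699 - 2315/2) = ((5*11 - 1*(-2465)) + 4*68*84)*(-5713/2) = ((55 + 2465) + 22848)*(-5713/2) = (2520 + 22848)*(-5713/2) = 25368*(-5713/2) = -72463692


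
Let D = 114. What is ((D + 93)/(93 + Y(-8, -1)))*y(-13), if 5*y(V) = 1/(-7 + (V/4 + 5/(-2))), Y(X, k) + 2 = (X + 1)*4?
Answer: -92/1785 ≈ -0.051541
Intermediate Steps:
Y(X, k) = 2 + 4*X (Y(X, k) = -2 + (X + 1)*4 = -2 + (1 + X)*4 = -2 + (4 + 4*X) = 2 + 4*X)
y(V) = 1/(5*(-19/2 + V/4)) (y(V) = 1/(5*(-7 + (V/4 + 5/(-2)))) = 1/(5*(-7 + (V*(¼) + 5*(-½)))) = 1/(5*(-7 + (V/4 - 5/2))) = 1/(5*(-7 + (-5/2 + V/4))) = 1/(5*(-19/2 + V/4)))
((D + 93)/(93 + Y(-8, -1)))*y(-13) = ((114 + 93)/(93 + (2 + 4*(-8))))*(4/(5*(-38 - 13))) = (207/(93 + (2 - 32)))*((⅘)/(-51)) = (207/(93 - 30))*((⅘)*(-1/51)) = (207/63)*(-4/255) = (207*(1/63))*(-4/255) = (23/7)*(-4/255) = -92/1785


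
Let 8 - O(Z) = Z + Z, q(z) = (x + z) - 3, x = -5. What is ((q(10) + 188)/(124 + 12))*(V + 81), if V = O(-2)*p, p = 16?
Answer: 25935/68 ≈ 381.40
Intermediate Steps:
q(z) = -8 + z (q(z) = (-5 + z) - 3 = -8 + z)
O(Z) = 8 - 2*Z (O(Z) = 8 - (Z + Z) = 8 - 2*Z)
V = 192 (V = (8 - 2*(-2))*16 = (8 + 4)*16 = 12*16 = 192)
((q(10) + 188)/(124 + 12))*(V + 81) = (((-8 + 10) + 188)/(124 + 12))*(192 + 81) = ((2 + 188)/136)*273 = (190*(1/136))*273 = (95/68)*273 = 25935/68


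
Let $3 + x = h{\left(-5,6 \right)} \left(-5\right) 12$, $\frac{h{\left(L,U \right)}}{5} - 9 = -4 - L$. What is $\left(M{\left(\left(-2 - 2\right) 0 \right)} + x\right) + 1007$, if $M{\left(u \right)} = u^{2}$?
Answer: $-1996$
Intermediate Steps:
$h{\left(L,U \right)} = 25 - 5 L$ ($h{\left(L,U \right)} = 45 + 5 \left(-4 - L\right) = 45 - \left(20 + 5 L\right) = 25 - 5 L$)
$x = -3003$ ($x = -3 + \left(25 - -25\right) \left(-5\right) 12 = -3 + \left(25 + 25\right) \left(-5\right) 12 = -3 + 50 \left(-5\right) 12 = -3 - 3000 = -3003$)
$\left(M{\left(\left(-2 - 2\right) 0 \right)} + x\right) + 1007 = \left(\left(\left(-2 - 2\right) 0\right)^{2} - 3003\right) + 1007 = \left(\left(\left(-4\right) 0\right)^{2} - 3003\right) + 1007 = \left(0^{2} - 3003\right) + 1007 = \left(0 - 3003\right) + 1007 = -3003 + 1007 = -1996$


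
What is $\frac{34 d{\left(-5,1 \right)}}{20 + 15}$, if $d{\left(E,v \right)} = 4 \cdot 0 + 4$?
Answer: $\frac{136}{35} \approx 3.8857$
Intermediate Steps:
$d{\left(E,v \right)} = 4$ ($d{\left(E,v \right)} = 0 + 4 = 4$)
$\frac{34 d{\left(-5,1 \right)}}{20 + 15} = \frac{34 \cdot 4}{20 + 15} = \frac{136}{35}$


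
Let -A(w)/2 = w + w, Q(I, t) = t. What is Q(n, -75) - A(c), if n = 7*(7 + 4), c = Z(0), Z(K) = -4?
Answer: -91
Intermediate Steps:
c = -4
n = 77 (n = 7*11 = 77)
A(w) = -4*w (A(w) = -2*(w + w) = -4*w)
Q(n, -75) - A(c) = -75 - (-4)*(-4) = -75 - 1*16 = -75 - 16 = -91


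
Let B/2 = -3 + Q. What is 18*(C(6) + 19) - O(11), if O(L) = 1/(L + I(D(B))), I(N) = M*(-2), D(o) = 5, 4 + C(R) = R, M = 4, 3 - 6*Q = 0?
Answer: 1133/3 ≈ 377.67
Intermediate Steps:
Q = ½ (Q = ½ - ⅙*0 = ½ + 0 = ½ ≈ 0.50000)
C(R) = -4 + R
B = -5 (B = 2*(-3 + ½) = 2*(-5/2) = -5)
I(N) = -8 (I(N) = 4*(-2) = -8)
O(L) = 1/(-8 + L) (O(L) = 1/(L - 8) = 1/(-8 + L))
18*(C(6) + 19) - O(11) = 18*((-4 + 6) + 19) - 1/(-8 + 11) = 18*(2 + 19) - 1/3 = 18*21 - 1*⅓ = 378 - ⅓ = 1133/3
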